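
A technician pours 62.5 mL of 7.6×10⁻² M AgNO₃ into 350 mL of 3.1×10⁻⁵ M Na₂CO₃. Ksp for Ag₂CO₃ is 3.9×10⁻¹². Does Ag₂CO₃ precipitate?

After mixing, V = 62.5 mL + 350 mL = 412.5 mL.
[Ag⁺] = (7.6×10⁻²)(62.5)/412.5 = 1.2×10⁻² M
[CO₃²⁻] = (3.1×10⁻⁵)(350)/412.5 = 2.6×10⁻⁵ M
Q = [Ag⁺]^2[CO₃²⁻] = 3.5×10⁻⁹
Because Q > Ksp (3.5×10⁻⁹ vs 3.9×10⁻¹²), a precipitate of Ag₂CO₃ forms.

Yes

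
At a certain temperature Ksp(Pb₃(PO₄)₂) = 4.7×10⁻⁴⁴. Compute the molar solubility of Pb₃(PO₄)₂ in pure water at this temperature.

Pb₃(PO₄)₂(s) ⇌ 3 Pb²⁺(aq) + 2 PO₄³⁻(aq)
Call the molar solubility s, so that [Pb²⁺] = 3s and [PO₄³⁻] = 2s.
Ksp = [Pb²⁺]^3[PO₄³⁻]^2 = (3s)^3 · (2s)^2 = 108s^5
108s^5 = 4.7×10⁻⁴⁴  ⇒  s^5 = 4.4×10⁻⁴⁶
s = (4.4×10⁻⁴⁶)^(1/5) = 8.5×10⁻¹⁰ mol L⁻¹

8.5×10⁻¹⁰ M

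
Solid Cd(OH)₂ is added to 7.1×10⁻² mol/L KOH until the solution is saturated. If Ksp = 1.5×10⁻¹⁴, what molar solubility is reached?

3.0×10⁻¹² M

Cd(OH)₂(s) ⇌ Cd²⁺(aq) + 2 OH⁻(aq)
OH⁻ is already present at 7.1×10⁻² mol/L. If s mol/L of Cd(OH)₂ dissolves, [Cd²⁺] = s while [OH⁻] ≈ 7.1×10⁻² mol/L.
Ksp = [Cd²⁺][OH⁻]^2 = s(7.1×10⁻²)^2
s = 1.5×10⁻¹⁴ / (7.1×10⁻²)^2 = 3.0×10⁻¹²
s = 3.0×10⁻¹² mol/L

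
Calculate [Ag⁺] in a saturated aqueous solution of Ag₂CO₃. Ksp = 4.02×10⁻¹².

2.00×10⁻⁴ M

Ag₂CO₃(s) ⇌ 2 Ag⁺(aq) + CO₃²⁻(aq)
Call the molar solubility s, so that [Ag⁺] = 2s and [CO₃²⁻] = s.
Ksp = [Ag⁺]^2[CO₃²⁻] = (2s)^2 · s = 4s^3 = 4.02×10⁻¹²
s = 1.00×10⁻⁴ mol/L
[Ag⁺] = 2s = 2.00×10⁻⁴ mol/L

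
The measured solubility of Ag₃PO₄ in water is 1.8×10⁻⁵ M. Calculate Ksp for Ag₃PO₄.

Ksp = 2.8×10⁻¹⁸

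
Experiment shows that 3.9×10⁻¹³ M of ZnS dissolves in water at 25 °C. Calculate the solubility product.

ZnS(s) ⇌ Zn²⁺(aq) + S²⁻(aq)
Let s be the molar solubility. Then [Zn²⁺] = s and [S²⁻] = s.
Ksp = [Zn²⁺][S²⁻] = s · s = s^2
Ksp = (3.9×10⁻¹³)^2 = 1.5×10⁻²⁵

Ksp = 1.5×10⁻²⁵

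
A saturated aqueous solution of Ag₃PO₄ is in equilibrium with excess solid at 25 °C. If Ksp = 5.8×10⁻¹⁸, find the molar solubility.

2.2×10⁻⁵ M

Ag₃PO₄(s) ⇌ 3 Ag⁺(aq) + PO₄³⁻(aq)
Let s be the molar solubility. Then [Ag⁺] = 3s and [PO₄³⁻] = s.
Ksp = [Ag⁺]^3[PO₄³⁻] = (3s)^3 · s = 27s^4
27s^4 = 5.8×10⁻¹⁸  ⇒  s^4 = 2.1×10⁻¹⁹
s = (2.1×10⁻¹⁹)^(1/4) = 2.2×10⁻⁵ mol/L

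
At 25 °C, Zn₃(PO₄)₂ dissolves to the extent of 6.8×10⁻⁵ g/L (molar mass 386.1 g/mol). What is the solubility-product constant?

Ksp = 1.8×10⁻³²

Convert to molarity: s = 6.8×10⁻⁵ / 386.1 = 1.761×10⁻⁷ mol/L
Zn₃(PO₄)₂(s) ⇌ 3 Zn²⁺(aq) + 2 PO₄³⁻(aq)
For each mole of Zn₃(PO₄)₂ that dissolves per liter, [Zn²⁺] = 3s and [PO₄³⁻] = 2s; let s denote this solubility.
Ksp = [Zn²⁺]^3[PO₄³⁻]^2 = (3s)^3 · (2s)^2 = 108s^5
Ksp = 108 × (1.761×10⁻⁷)^5 = 1.8×10⁻³²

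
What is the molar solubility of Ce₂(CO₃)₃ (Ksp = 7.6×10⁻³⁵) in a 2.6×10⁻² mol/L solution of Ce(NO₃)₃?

1.6×10⁻¹¹ M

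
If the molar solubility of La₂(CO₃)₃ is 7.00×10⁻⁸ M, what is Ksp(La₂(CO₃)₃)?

La₂(CO₃)₃(s) ⇌ 2 La³⁺(aq) + 3 CO₃²⁻(aq)
If s mol/L of La₂(CO₃)₃ dissolves, [La³⁺] = 2s and [CO₃²⁻] = 3s.
Ksp = [La³⁺]^2[CO₃²⁻]^3 = (2s)^2 · (3s)^3 = 108s^5
Ksp = 108 × (7.00×10⁻⁸)^5 = 1.82×10⁻³⁴

Ksp = 1.82×10⁻³⁴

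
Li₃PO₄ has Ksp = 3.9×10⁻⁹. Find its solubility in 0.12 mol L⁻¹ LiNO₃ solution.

2.3×10⁻⁶ M

Li₃PO₄(s) ⇌ 3 Li⁺(aq) + PO₄³⁻(aq)
Let s be the solubility of Li₃PO₄ here. The common ion gives [Li⁺] ≈ 0.12 mol L⁻¹, and [PO₄³⁻] = s.
Ksp = [Li⁺]^3[PO₄³⁻] = (0.12)^3s
s = 3.9×10⁻⁹ / (0.12)^3 = 2.3×10⁻⁶
s = 2.3×10⁻⁶ mol L⁻¹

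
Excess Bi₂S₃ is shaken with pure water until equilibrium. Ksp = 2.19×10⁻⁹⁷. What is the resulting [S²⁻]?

5.48×10⁻²⁰ M

Bi₂S₃(s) ⇌ 2 Bi³⁺(aq) + 3 S²⁻(aq)
Let s be the molar solubility. Then [Bi³⁺] = 2s and [S²⁻] = 3s.
Ksp = [Bi³⁺]^2[S²⁻]^3 = (2s)^2 · (3s)^3 = 108s^5 = 2.19×10⁻⁹⁷
s = 1.83×10⁻²⁰ mol/L
[S²⁻] = 3s = 5.48×10⁻²⁰ mol/L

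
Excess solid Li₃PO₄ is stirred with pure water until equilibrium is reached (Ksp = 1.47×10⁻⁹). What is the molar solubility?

2.72×10⁻³ M

Li₃PO₄(s) ⇌ 3 Li⁺(aq) + PO₄³⁻(aq)
If s mol/L of Li₃PO₄ dissolves, [Li⁺] = 3s and [PO₄³⁻] = s.
Ksp = [Li⁺]^3[PO₄³⁻] = (3s)^3 · s = 27s^4
27s^4 = 1.47×10⁻⁹  ⇒  s^4 = 5.44×10⁻¹¹
s = (5.44×10⁻¹¹)^(1/4) = 2.72×10⁻³ M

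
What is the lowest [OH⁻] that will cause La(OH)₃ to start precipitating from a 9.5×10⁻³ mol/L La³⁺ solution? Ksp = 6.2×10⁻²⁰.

Precipitation of each salt begins when its ion product equals Ksp.
La(OH)₃(s) ⇌ La³⁺(aq) + 3 OH⁻(aq)
Ksp = [La³⁺][OH⁻]^3 = [OH⁻]^3(9.5×10⁻³)
[OH⁻]^3 = 6.2×10⁻²⁰ / (9.5×10⁻³) = 6.5×10⁻¹⁸
[OH⁻] = 1.9×10⁻⁶ mol/L

1.9×10⁻⁶ M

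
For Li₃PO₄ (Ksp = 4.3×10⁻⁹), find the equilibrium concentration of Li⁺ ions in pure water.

Li₃PO₄(s) ⇌ 3 Li⁺(aq) + PO₄³⁻(aq)
With molar solubility s: [Li⁺] = 3s, [PO₄³⁻] = s.
Ksp = [Li⁺]^3[PO₄³⁻] = (3s)^3 · s = 27s^4 = 4.3×10⁻⁹
s = 3.6×10⁻³ M
[Li⁺] = 3s = 1.1×10⁻² M

1.1×10⁻² M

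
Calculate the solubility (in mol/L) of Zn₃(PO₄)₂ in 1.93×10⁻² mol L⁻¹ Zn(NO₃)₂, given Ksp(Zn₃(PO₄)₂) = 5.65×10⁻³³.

Zn₃(PO₄)₂(s) ⇌ 3 Zn²⁺(aq) + 2 PO₄³⁻(aq)
Zn²⁺ is already present at 1.93×10⁻² mol L⁻¹. If s mol/L of Zn₃(PO₄)₂ dissolves, [PO₄³⁻] = 2s while [Zn²⁺] ≈ 1.93×10⁻² mol L⁻¹.
Ksp = [Zn²⁺]^3[PO₄³⁻]^2 = (1.93×10⁻²)^3(2s)^2
(2s)^2 = 5.65×10⁻³³ / (1.93×10⁻²)^3 = 7.86×10⁻²⁸
s = 1.40×10⁻¹⁴ mol L⁻¹

1.40×10⁻¹⁴ M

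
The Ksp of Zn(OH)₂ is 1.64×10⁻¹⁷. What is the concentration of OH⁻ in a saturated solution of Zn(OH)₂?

3.20×10⁻⁶ M

Zn(OH)₂(s) ⇌ Zn²⁺(aq) + 2 OH⁻(aq)
If s mol/L of Zn(OH)₂ dissolves, [Zn²⁺] = s and [OH⁻] = 2s.
Ksp = [Zn²⁺][OH⁻]^2 = s · (2s)^2 = 4s^3 = 1.64×10⁻¹⁷
s = 1.60×10⁻⁶ M
[OH⁻] = 2s = 3.20×10⁻⁶ M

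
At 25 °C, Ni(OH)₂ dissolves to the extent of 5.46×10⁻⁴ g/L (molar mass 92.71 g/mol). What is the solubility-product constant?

Ksp = 8.17×10⁻¹⁶

s = (5.46×10⁻⁴ g L⁻¹)/(92.71 g mol⁻¹) = 5.8893×10⁻⁶ M
Ni(OH)₂(s) ⇌ Ni²⁺(aq) + 2 OH⁻(aq)
With molar solubility s: [Ni²⁺] = s, [OH⁻] = 2s.
Ksp = [Ni²⁺][OH⁻]^2 = s · (2s)^2 = 4s^3
Ksp = 4 × (5.8893×10⁻⁶)^3 = 8.17×10⁻¹⁶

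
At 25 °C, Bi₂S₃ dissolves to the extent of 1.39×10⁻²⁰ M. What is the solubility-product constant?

Bi₂S₃(s) ⇌ 2 Bi³⁺(aq) + 3 S²⁻(aq)
If s mol/L of Bi₂S₃ dissolves, [Bi³⁺] = 2s and [S²⁻] = 3s.
Ksp = [Bi³⁺]^2[S²⁻]^3 = (2s)^2 · (3s)^3 = 108s^5
Ksp = 108 × (1.39×10⁻²⁰)^5 = 5.60×10⁻⁹⁸

Ksp = 5.60×10⁻⁹⁸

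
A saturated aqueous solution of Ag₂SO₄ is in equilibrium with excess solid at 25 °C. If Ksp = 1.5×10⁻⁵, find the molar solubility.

1.6×10⁻² M

Ag₂SO₄(s) ⇌ 2 Ag⁺(aq) + SO₄²⁻(aq)
If s mol/L of Ag₂SO₄ dissolves, [Ag⁺] = 2s and [SO₄²⁻] = s.
Ksp = [Ag⁺]^2[SO₄²⁻] = (2s)^2 · s = 4s^3
4s^3 = 1.5×10⁻⁵  ⇒  s^3 = 3.8×10⁻⁶
s = (3.8×10⁻⁶)^(1/3) = 1.6×10⁻² mol/L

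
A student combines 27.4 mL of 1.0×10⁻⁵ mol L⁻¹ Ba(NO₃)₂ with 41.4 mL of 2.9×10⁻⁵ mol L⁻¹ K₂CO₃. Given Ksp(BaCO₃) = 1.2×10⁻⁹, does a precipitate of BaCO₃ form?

No

Total volume after mixing = 27.4 + 41.4 = 68.8 mL.
[Ba²⁺] = (1.0×10⁻⁵)(27.4)/68.8 = 4.0×10⁻⁶ mol L⁻¹
[CO₃²⁻] = (2.9×10⁻⁵)(41.4)/68.8 = 1.7×10⁻⁵ mol L⁻¹
Q = [Ba²⁺][CO₃²⁻] = 6.9×10⁻¹¹
Q = 6.9×10⁻¹¹ < Ksp = 1.2×10⁻⁹, so the solution is unsaturated and no precipitate forms.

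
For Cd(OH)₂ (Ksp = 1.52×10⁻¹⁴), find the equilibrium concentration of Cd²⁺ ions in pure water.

Cd(OH)₂(s) ⇌ Cd²⁺(aq) + 2 OH⁻(aq)
Let s be the molar solubility. Then [Cd²⁺] = s and [OH⁻] = 2s.
Ksp = [Cd²⁺][OH⁻]^2 = s · (2s)^2 = 4s^3 = 1.52×10⁻¹⁴
s = 1.56×10⁻⁵ mol L⁻¹
[Cd²⁺] = s = 1.56×10⁻⁵ mol L⁻¹

1.56×10⁻⁵ M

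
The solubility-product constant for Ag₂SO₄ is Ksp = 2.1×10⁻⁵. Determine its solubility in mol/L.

Ag₂SO₄(s) ⇌ 2 Ag⁺(aq) + SO₄²⁻(aq)
If s mol/L of Ag₂SO₄ dissolves, [Ag⁺] = 2s and [SO₄²⁻] = s.
Ksp = [Ag⁺]^2[SO₄²⁻] = (2s)^2 · s = 4s^3
4s^3 = 2.1×10⁻⁵  ⇒  s^3 = 5.3×10⁻⁶
s = 1.7×10⁻² mol L⁻¹

1.7×10⁻² M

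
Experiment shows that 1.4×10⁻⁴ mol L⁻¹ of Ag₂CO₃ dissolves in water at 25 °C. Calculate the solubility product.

Ag₂CO₃(s) ⇌ 2 Ag⁺(aq) + CO₃²⁻(aq)
If s mol/L of Ag₂CO₃ dissolves, [Ag⁺] = 2s and [CO₃²⁻] = s.
Ksp = [Ag⁺]^2[CO₃²⁻] = (2s)^2 · s = 4s^3
Ksp = 4 × (1.4×10⁻⁴)^3 = 1.1×10⁻¹¹

Ksp = 1.1×10⁻¹¹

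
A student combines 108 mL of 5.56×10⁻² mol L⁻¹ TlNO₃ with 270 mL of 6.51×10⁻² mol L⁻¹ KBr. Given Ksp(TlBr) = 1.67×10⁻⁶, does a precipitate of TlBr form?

Yes

Total volume after mixing = 108 + 270 = 378 mL.
[Tl⁺] = (5.56×10⁻²)(108)/378 = 1.59×10⁻² mol L⁻¹
[Br⁻] = (6.51×10⁻²)(270)/378 = 4.65×10⁻² mol L⁻¹
Q = [Tl⁺][Br⁻] = 7.39×10⁻⁴
Because Q > Ksp (7.39×10⁻⁴ vs 1.67×10⁻⁶), a precipitate of TlBr forms.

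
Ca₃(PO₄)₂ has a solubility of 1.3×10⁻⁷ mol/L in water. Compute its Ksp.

Ca₃(PO₄)₂(s) ⇌ 3 Ca²⁺(aq) + 2 PO₄³⁻(aq)
For each mole of Ca₃(PO₄)₂ that dissolves per liter, [Ca²⁺] = 3s and [PO₄³⁻] = 2s; let s denote this solubility.
Ksp = [Ca²⁺]^3[PO₄³⁻]^2 = (3s)^3 · (2s)^2 = 108s^5
Ksp = 108 × (1.3×10⁻⁷)^5 = 4.0×10⁻³³

Ksp = 4.0×10⁻³³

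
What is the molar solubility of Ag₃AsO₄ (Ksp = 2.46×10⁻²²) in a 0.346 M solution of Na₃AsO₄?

2.98×10⁻⁸ M

Ag₃AsO₄(s) ⇌ 3 Ag⁺(aq) + AsO₄³⁻(aq)
Let s be the solubility of Ag₃AsO₄ here. The common ion gives [AsO₄³⁻] ≈ 0.346 M, and [Ag⁺] = 3s.
Ksp = [Ag⁺]^3[AsO₄³⁻] = (3s)^3(0.346)
(3s)^3 = 2.46×10⁻²² / (0.346) = 7.11×10⁻²²
s = 2.98×10⁻⁸ M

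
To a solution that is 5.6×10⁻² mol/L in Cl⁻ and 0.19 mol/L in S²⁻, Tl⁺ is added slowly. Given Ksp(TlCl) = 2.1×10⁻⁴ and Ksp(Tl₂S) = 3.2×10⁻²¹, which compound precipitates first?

Tl₂S

A salt starts to precipitate once the ion product Q reaches its Ksp.
For TlCl: [Tl⁺] = (Ksp/[Cl⁻]) = 3.8×10⁻³ mol/L
For Tl₂S: [Tl⁺] = (Ksp/[S²⁻])^(1/2) = 1.3×10⁻¹⁰ mol/L
Tl₂S requires the lower [Tl⁺], so it precipitates first.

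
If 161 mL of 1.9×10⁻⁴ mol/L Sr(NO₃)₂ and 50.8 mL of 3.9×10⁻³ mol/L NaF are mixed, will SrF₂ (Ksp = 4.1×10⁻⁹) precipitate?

No

After mixing, V = 161 mL + 50.8 mL = 211.8 mL.
[Sr²⁺] = (1.9×10⁻⁴)(161)/211.8 = 1.4×10⁻⁴ mol/L
[F⁻] = (3.9×10⁻³)(50.8)/211.8 = 9.4×10⁻⁴ mol/L
Q = [Sr²⁺][F⁻]^2 = 1.3×10⁻¹⁰
Since Q (1.3×10⁻¹⁰) is less than Ksp (4.1×10⁻⁹), no SrF₂ precipitates.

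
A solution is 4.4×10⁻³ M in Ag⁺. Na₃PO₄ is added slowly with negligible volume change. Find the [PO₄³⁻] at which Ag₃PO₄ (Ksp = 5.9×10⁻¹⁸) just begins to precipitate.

Precipitation begins when Q = Ksp.
Ag₃PO₄(s) ⇌ 3 Ag⁺(aq) + PO₄³⁻(aq)
Ksp = [Ag⁺]^3[PO₄³⁻] = [PO₄³⁻](4.4×10⁻³)^3
[PO₄³⁻] = 5.9×10⁻¹⁸ / (4.4×10⁻³)^3 = 6.9×10⁻¹¹
[PO₄³⁻] = 6.9×10⁻¹¹ M

6.9×10⁻¹¹ M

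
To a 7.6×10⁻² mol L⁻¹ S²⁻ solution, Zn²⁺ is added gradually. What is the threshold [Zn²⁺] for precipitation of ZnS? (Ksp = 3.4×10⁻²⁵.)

4.5×10⁻²⁴ M

Precipitation of each salt begins when its ion product equals Ksp.
ZnS(s) ⇌ Zn²⁺(aq) + S²⁻(aq)
Ksp = [Zn²⁺][S²⁻] = [Zn²⁺](7.6×10⁻²)
[Zn²⁺] = 3.4×10⁻²⁵ / (7.6×10⁻²) = 4.5×10⁻²⁴
[Zn²⁺] = 4.5×10⁻²⁴ mol L⁻¹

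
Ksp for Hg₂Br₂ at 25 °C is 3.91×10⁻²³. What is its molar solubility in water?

2.14×10⁻⁸ M

Hg₂Br₂(s) ⇌ Hg₂²⁺(aq) + 2 Br⁻(aq)
For each mole of Hg₂Br₂ that dissolves per liter, [Hg₂²⁺] = s and [Br⁻] = 2s; let s denote this solubility.
Ksp = [Hg₂²⁺][Br⁻]^2 = s · (2s)^2 = 4s^3
4s^3 = 3.91×10⁻²³  ⇒  s^3 = 9.78×10⁻²⁴
s = 2.14×10⁻⁸ M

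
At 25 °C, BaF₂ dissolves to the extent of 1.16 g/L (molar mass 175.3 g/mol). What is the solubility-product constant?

Ksp = 1.16×10⁻⁶

s = (1.16 g L⁻¹)/(175.3 g mol⁻¹) = 6.6172×10⁻³ M
BaF₂(s) ⇌ Ba²⁺(aq) + 2 F⁻(aq)
For each mole of BaF₂ that dissolves per liter, [Ba²⁺] = s and [F⁻] = 2s; let s denote this solubility.
Ksp = [Ba²⁺][F⁻]^2 = s · (2s)^2 = 4s^3
Ksp = 4 × (6.6172×10⁻³)^3 = 1.16×10⁻⁶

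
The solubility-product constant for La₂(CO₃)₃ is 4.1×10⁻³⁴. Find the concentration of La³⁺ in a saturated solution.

1.6×10⁻⁷ M

La₂(CO₃)₃(s) ⇌ 2 La³⁺(aq) + 3 CO₃²⁻(aq)
Call the molar solubility s, so that [La³⁺] = 2s and [CO₃²⁻] = 3s.
Ksp = [La³⁺]^2[CO₃²⁻]^3 = (2s)^2 · (3s)^3 = 108s^5 = 4.1×10⁻³⁴
s = 8.2×10⁻⁸ mol/L
[La³⁺] = 2s = 1.6×10⁻⁷ mol/L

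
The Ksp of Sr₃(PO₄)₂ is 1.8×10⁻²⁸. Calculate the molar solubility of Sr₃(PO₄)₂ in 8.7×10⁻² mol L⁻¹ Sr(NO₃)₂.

Sr₃(PO₄)₂(s) ⇌ 3 Sr²⁺(aq) + 2 PO₄³⁻(aq)
The solution already contains Sr²⁺ at 8.7×10⁻² mol L⁻¹. Let s be the molar solubility of Sr₃(PO₄)₂.
[Sr²⁺] ≈ 8.7×10⁻² mol L⁻¹ (common ion dominates); [PO₄³⁻] = 2s.
Ksp = [Sr²⁺]^3[PO₄³⁻]^2 = (8.7×10⁻²)^3(2s)^2
(2s)^2 = 1.8×10⁻²⁸ / (8.7×10⁻²)^3 = 2.7×10⁻²⁵
s = 2.6×10⁻¹³ mol L⁻¹

2.6×10⁻¹³ M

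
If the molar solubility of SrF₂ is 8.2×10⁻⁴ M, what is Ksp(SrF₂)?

Ksp = 2.2×10⁻⁹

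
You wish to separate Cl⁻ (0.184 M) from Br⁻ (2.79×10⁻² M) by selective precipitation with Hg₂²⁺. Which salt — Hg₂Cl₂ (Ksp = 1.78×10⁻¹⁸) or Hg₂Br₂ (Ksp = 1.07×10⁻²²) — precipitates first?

Hg₂Br₂

A salt starts to precipitate once the ion product Q reaches its Ksp.
For Hg₂Cl₂: [Hg₂²⁺] = (Ksp/[Cl⁻]^2) = 5.26×10⁻¹⁷ M
For Hg₂Br₂: [Hg₂²⁺] = (Ksp/[Br⁻]^2) = 1.37×10⁻¹⁹ M
The smaller threshold [Hg₂²⁺] is reached first, so Hg₂Br₂ precipitates first.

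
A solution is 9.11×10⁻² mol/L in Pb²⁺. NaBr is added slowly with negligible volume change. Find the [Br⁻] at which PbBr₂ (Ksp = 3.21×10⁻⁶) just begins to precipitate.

5.94×10⁻³ M

A salt starts to precipitate once the ion product Q reaches its Ksp.
PbBr₂(s) ⇌ Pb²⁺(aq) + 2 Br⁻(aq)
Ksp = [Pb²⁺][Br⁻]^2 = [Br⁻]^2(9.11×10⁻²)
[Br⁻]^2 = 3.21×10⁻⁶ / (9.11×10⁻²) = 3.52×10⁻⁵
[Br⁻] = 5.94×10⁻³ mol/L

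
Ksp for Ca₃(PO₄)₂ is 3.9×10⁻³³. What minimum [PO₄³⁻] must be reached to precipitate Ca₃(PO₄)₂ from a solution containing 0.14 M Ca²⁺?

1.2×10⁻¹⁵ M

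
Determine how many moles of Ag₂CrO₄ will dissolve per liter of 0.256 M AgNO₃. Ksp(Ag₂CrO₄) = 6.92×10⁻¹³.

Ag₂CrO₄(s) ⇌ 2 Ag⁺(aq) + CrO₄²⁻(aq)
Ag⁺ is already present at 0.256 M. If s mol/L of Ag₂CrO₄ dissolves, [CrO₄²⁻] = s while [Ag⁺] ≈ 0.256 M.
Ksp = [Ag⁺]^2[CrO₄²⁻] = (0.256)^2s
s = 6.92×10⁻¹³ / (0.256)^2 = 1.06×10⁻¹¹
s = 1.06×10⁻¹¹ M

1.06×10⁻¹¹ M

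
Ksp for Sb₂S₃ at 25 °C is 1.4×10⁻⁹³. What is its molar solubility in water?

Sb₂S₃(s) ⇌ 2 Sb³⁺(aq) + 3 S²⁻(aq)
Let s be the molar solubility. Then [Sb³⁺] = 2s and [S²⁻] = 3s.
Ksp = [Sb³⁺]^2[S²⁻]^3 = (2s)^2 · (3s)^3 = 108s^5
108s^5 = 1.4×10⁻⁹³  ⇒  s^5 = 1.3×10⁻⁹⁵
Taking the 5th root, s = 1.1×10⁻¹⁹ M.

1.1×10⁻¹⁹ M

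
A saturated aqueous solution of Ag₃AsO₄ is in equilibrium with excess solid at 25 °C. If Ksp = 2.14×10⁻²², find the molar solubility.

Ag₃AsO₄(s) ⇌ 3 Ag⁺(aq) + AsO₄³⁻(aq)
For each mole of Ag₃AsO₄ that dissolves per liter, [Ag⁺] = 3s and [AsO₄³⁻] = s; let s denote this solubility.
Ksp = [Ag⁺]^3[AsO₄³⁻] = (3s)^3 · s = 27s^4
27s^4 = 2.14×10⁻²²  ⇒  s^4 = 7.93×10⁻²⁴
s = (7.93×10⁻²⁴)^(1/4) = 1.68×10⁻⁶ mol/L

1.68×10⁻⁶ M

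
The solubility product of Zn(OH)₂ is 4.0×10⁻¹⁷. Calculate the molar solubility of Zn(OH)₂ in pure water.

Zn(OH)₂(s) ⇌ Zn²⁺(aq) + 2 OH⁻(aq)
With molar solubility s: [Zn²⁺] = s, [OH⁻] = 2s.
Ksp = [Zn²⁺][OH⁻]^2 = s · (2s)^2 = 4s^3
4s^3 = 4.0×10⁻¹⁷  ⇒  s^3 = 1.0×10⁻¹⁷
s = (1.0×10⁻¹⁷)^(1/3) = 2.2×10⁻⁶ mol/L

2.2×10⁻⁶ M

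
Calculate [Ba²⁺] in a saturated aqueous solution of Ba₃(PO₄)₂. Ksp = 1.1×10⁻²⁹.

Ba₃(PO₄)₂(s) ⇌ 3 Ba²⁺(aq) + 2 PO₄³⁻(aq)
If s mol/L of Ba₃(PO₄)₂ dissolves, [Ba²⁺] = 3s and [PO₄³⁻] = 2s.
Ksp = [Ba²⁺]^3[PO₄³⁻]^2 = (3s)^3 · (2s)^2 = 108s^5 = 1.1×10⁻²⁹
s = 6.3×10⁻⁷ mol L⁻¹
[Ba²⁺] = 3s = 1.9×10⁻⁶ mol L⁻¹

1.9×10⁻⁶ M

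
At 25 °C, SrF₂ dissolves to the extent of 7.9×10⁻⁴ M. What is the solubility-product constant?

Ksp = 2.0×10⁻⁹

SrF₂(s) ⇌ Sr²⁺(aq) + 2 F⁻(aq)
Call the molar solubility s, so that [Sr²⁺] = s and [F⁻] = 2s.
Ksp = [Sr²⁺][F⁻]^2 = s · (2s)^2 = 4s^3
Ksp = 4 × (7.9×10⁻⁴)^3 = 2.0×10⁻⁹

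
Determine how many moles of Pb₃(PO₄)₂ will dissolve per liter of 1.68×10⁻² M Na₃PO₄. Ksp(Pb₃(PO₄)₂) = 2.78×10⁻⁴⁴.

1.54×10⁻¹⁴ M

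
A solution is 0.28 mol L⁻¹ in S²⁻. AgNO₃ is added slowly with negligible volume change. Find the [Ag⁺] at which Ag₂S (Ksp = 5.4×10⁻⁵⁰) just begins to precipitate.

4.4×10⁻²⁵ M

Precipitation begins when Q = Ksp.
Ag₂S(s) ⇌ 2 Ag⁺(aq) + S²⁻(aq)
Ksp = [Ag⁺]^2[S²⁻] = [Ag⁺]^2(0.28)
[Ag⁺]^2 = 5.4×10⁻⁵⁰ / (0.28) = 1.9×10⁻⁴⁹
[Ag⁺] = 4.4×10⁻²⁵ mol L⁻¹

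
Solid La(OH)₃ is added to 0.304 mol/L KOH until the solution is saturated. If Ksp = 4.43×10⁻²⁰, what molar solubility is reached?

1.58×10⁻¹⁸ M

La(OH)₃(s) ⇌ La³⁺(aq) + 3 OH⁻(aq)
Let s be the solubility of La(OH)₃ here. The common ion gives [OH⁻] ≈ 0.304 mol/L, and [La³⁺] = s.
Ksp = [La³⁺][OH⁻]^3 = s(0.304)^3
s = 4.43×10⁻²⁰ / (0.304)^3 = 1.58×10⁻¹⁸
s = 1.58×10⁻¹⁸ mol/L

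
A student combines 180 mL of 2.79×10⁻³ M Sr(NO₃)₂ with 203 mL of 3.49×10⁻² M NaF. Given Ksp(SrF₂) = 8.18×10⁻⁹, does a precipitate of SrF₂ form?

Yes

The combined volume is 383 mL.
[Sr²⁺] = (2.79×10⁻³)(180)/383 = 1.31×10⁻³ M
[F⁻] = (3.49×10⁻²)(203)/383 = 1.85×10⁻² M
Q = [Sr²⁺][F⁻]^2 = 4.49×10⁻⁷
Q = 4.49×10⁻⁷ > Ksp = 8.18×10⁻⁹, so the solution is supersaturated and SrF₂ precipitates.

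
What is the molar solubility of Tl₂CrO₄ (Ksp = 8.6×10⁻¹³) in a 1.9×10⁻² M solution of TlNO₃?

2.4×10⁻⁹ M

Tl₂CrO₄(s) ⇌ 2 Tl⁺(aq) + CrO₄²⁻(aq)
The solution already contains Tl⁺ at 1.9×10⁻² M. Let s be the molar solubility of Tl₂CrO₄.
[Tl⁺] ≈ 1.9×10⁻² M (common ion dominates); [CrO₄²⁻] = s.
Ksp = [Tl⁺]^2[CrO₄²⁻] = (1.9×10⁻²)^2s
s = 8.6×10⁻¹³ / (1.9×10⁻²)^2 = 2.4×10⁻⁹
s = 2.4×10⁻⁹ M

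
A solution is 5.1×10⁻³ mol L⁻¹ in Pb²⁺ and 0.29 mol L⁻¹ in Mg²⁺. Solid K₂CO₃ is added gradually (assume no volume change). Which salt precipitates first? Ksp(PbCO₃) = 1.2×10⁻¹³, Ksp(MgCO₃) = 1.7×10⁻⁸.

PbCO₃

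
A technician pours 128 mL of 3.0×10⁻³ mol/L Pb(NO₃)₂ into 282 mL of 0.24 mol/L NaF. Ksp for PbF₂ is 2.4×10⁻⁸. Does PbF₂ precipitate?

Yes

Total volume after mixing = 128 + 282 = 410 mL.
[Pb²⁺] = (3.0×10⁻³)(128)/410 = 9.4×10⁻⁴ mol/L
[F⁻] = (0.24)(282)/410 = 0.17 mol/L
Q = [Pb²⁺][F⁻]^2 = 2.6×10⁻⁵
Since Q (2.6×10⁻⁵) exceeds Ksp (2.4×10⁻⁸), PbF₂ will precipitate.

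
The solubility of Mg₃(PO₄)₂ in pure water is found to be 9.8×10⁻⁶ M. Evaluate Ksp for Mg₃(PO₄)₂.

Ksp = 9.8×10⁻²⁴

Mg₃(PO₄)₂(s) ⇌ 3 Mg²⁺(aq) + 2 PO₄³⁻(aq)
For each mole of Mg₃(PO₄)₂ that dissolves per liter, [Mg²⁺] = 3s and [PO₄³⁻] = 2s; let s denote this solubility.
Ksp = [Mg²⁺]^3[PO₄³⁻]^2 = (3s)^3 · (2s)^2 = 108s^5
Ksp = 108 × (9.8×10⁻⁶)^5 = 9.8×10⁻²⁴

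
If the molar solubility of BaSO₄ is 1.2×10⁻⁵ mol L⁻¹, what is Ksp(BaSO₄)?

Ksp = 1.4×10⁻¹⁰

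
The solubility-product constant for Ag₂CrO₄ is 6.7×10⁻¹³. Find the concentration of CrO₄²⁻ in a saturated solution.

Ag₂CrO₄(s) ⇌ 2 Ag⁺(aq) + CrO₄²⁻(aq)
If s mol/L of Ag₂CrO₄ dissolves, [Ag⁺] = 2s and [CrO₄²⁻] = s.
Ksp = [Ag⁺]^2[CrO₄²⁻] = (2s)^2 · s = 4s^3 = 6.7×10⁻¹³
s = 5.5×10⁻⁵ M
[CrO₄²⁻] = s = 5.5×10⁻⁵ M

5.5×10⁻⁵ M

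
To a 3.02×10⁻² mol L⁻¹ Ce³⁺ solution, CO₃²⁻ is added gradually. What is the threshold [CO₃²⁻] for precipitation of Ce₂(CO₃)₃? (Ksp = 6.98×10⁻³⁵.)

4.25×10⁻¹¹ M

A salt starts to precipitate once the ion product Q reaches its Ksp.
Ce₂(CO₃)₃(s) ⇌ 2 Ce³⁺(aq) + 3 CO₃²⁻(aq)
Ksp = [Ce³⁺]^2[CO₃²⁻]^3 = [CO₃²⁻]^3(3.02×10⁻²)^2
[CO₃²⁻]^3 = 6.98×10⁻³⁵ / (3.02×10⁻²)^2 = 7.65×10⁻³²
[CO₃²⁻] = 4.25×10⁻¹¹ mol L⁻¹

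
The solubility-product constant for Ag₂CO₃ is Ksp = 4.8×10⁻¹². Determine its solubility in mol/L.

1.1×10⁻⁴ M

Ag₂CO₃(s) ⇌ 2 Ag⁺(aq) + CO₃²⁻(aq)
With molar solubility s: [Ag⁺] = 2s, [CO₃²⁻] = s.
Ksp = [Ag⁺]^2[CO₃²⁻] = (2s)^2 · s = 4s^3
4s^3 = 4.8×10⁻¹²  ⇒  s^3 = 1.2×10⁻¹²
Taking the 3rd root, s = 1.1×10⁻⁴ mol/L.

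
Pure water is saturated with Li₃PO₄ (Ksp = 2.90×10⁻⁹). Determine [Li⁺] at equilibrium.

Li₃PO₄(s) ⇌ 3 Li⁺(aq) + PO₄³⁻(aq)
With molar solubility s: [Li⁺] = 3s, [PO₄³⁻] = s.
Ksp = [Li⁺]^3[PO₄³⁻] = (3s)^3 · s = 27s^4 = 2.90×10⁻⁹
s = 3.22×10⁻³ mol/L
[Li⁺] = 3s = 9.66×10⁻³ mol/L

9.66×10⁻³ M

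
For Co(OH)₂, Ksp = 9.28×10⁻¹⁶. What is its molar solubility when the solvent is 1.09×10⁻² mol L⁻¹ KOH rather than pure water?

7.81×10⁻¹² M

Co(OH)₂(s) ⇌ Co²⁺(aq) + 2 OH⁻(aq)
With OH⁻ already at 1.09×10⁻² mol L⁻¹ and s small, take [OH⁻] ≈ 1.09×10⁻² mol L⁻¹ and [Co²⁺] = s.
Ksp = [Co²⁺][OH⁻]^2 = s(1.09×10⁻²)^2
s = 9.28×10⁻¹⁶ / (1.09×10⁻²)^2 = 7.81×10⁻¹²
s = 7.81×10⁻¹² mol L⁻¹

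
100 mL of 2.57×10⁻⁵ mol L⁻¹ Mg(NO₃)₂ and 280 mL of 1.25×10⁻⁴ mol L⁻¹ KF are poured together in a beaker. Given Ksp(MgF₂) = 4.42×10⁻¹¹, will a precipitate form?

After mixing, V = 100 mL + 280 mL = 380 mL.
[Mg²⁺] = (2.57×10⁻⁵)(100)/380 = 6.76×10⁻⁶ mol L⁻¹
[F⁻] = (1.25×10⁻⁴)(280)/380 = 9.21×10⁻⁵ mol L⁻¹
Q = [Mg²⁺][F⁻]^2 = 5.74×10⁻¹⁴
Since Q (5.74×10⁻¹⁴) is less than Ksp (4.42×10⁻¹¹), no MgF₂ precipitates.

No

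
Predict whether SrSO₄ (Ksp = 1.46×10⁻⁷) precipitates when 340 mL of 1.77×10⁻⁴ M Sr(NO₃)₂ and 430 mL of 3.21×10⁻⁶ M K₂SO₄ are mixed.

No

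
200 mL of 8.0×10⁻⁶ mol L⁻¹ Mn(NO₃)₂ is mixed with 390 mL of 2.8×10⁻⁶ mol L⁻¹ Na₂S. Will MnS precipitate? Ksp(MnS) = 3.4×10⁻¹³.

The combined volume is 590 mL.
[Mn²⁺] = (8.0×10⁻⁶)(200)/590 = 2.7×10⁻⁶ mol L⁻¹
[S²⁻] = (2.8×10⁻⁶)(390)/590 = 1.9×10⁻⁶ mol L⁻¹
Q = [Mn²⁺][S²⁻] = 5.0×10⁻¹²
Because Q > Ksp (5.0×10⁻¹² vs 3.4×10⁻¹³), a precipitate of MnS forms.

Yes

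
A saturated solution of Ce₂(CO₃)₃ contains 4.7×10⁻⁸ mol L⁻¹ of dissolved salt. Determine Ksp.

Ce₂(CO₃)₃(s) ⇌ 2 Ce³⁺(aq) + 3 CO₃²⁻(aq)
With molar solubility s: [Ce³⁺] = 2s, [CO₃²⁻] = 3s.
Ksp = [Ce³⁺]^2[CO₃²⁻]^3 = (2s)^2 · (3s)^3 = 108s^5
Ksp = 108 × (4.7×10⁻⁸)^5 = 2.5×10⁻³⁵

Ksp = 2.5×10⁻³⁵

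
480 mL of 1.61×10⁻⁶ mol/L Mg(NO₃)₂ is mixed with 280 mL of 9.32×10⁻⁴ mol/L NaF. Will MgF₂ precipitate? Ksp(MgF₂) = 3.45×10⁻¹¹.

After mixing, V = 480 mL + 280 mL = 760 mL.
[Mg²⁺] = (1.61×10⁻⁶)(480)/760 = 1.02×10⁻⁶ mol/L
[F⁻] = (9.32×10⁻⁴)(280)/760 = 3.43×10⁻⁴ mol/L
Q = [Mg²⁺][F⁻]^2 = 1.20×10⁻¹³
Q = 1.20×10⁻¹³ < Ksp = 3.45×10⁻¹¹, so the solution is unsaturated and no precipitate forms.

No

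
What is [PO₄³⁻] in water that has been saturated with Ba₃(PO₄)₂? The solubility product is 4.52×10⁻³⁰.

1.06×10⁻⁶ M

Ba₃(PO₄)₂(s) ⇌ 3 Ba²⁺(aq) + 2 PO₄³⁻(aq)
With molar solubility s: [Ba²⁺] = 3s, [PO₄³⁻] = 2s.
Ksp = [Ba²⁺]^3[PO₄³⁻]^2 = (3s)^3 · (2s)^2 = 108s^5 = 4.52×10⁻³⁰
s = 5.30×10⁻⁷ mol L⁻¹
[PO₄³⁻] = 2s = 1.06×10⁻⁶ mol L⁻¹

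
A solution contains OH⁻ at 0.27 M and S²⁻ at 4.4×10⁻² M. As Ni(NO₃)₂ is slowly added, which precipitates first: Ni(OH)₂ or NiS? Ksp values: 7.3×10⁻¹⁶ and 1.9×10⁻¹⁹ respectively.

Precipitation of each salt begins when its ion product equals Ksp.
For Ni(OH)₂: [Ni²⁺] = (Ksp/[OH⁻]^2) = 1.0×10⁻¹⁴ M
For NiS: [Ni²⁺] = (Ksp/[S²⁻]) = 4.3×10⁻¹⁸ M
NiS requires the lower [Ni²⁺], so it precipitates first.

NiS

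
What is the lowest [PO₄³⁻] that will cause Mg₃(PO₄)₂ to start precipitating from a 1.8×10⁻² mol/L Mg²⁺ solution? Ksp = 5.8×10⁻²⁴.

1.0×10⁻⁹ M

A salt starts to precipitate once the ion product Q reaches its Ksp.
Mg₃(PO₄)₂(s) ⇌ 3 Mg²⁺(aq) + 2 PO₄³⁻(aq)
Ksp = [Mg²⁺]^3[PO₄³⁻]^2 = [PO₄³⁻]^2(1.8×10⁻²)^3
[PO₄³⁻]^2 = 5.8×10⁻²⁴ / (1.8×10⁻²)^3 = 9.9×10⁻¹⁹
[PO₄³⁻] = 1.0×10⁻⁹ mol/L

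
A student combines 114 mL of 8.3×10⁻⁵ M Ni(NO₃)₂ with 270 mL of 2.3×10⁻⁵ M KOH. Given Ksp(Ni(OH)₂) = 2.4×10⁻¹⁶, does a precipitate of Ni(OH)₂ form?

Yes

The combined volume is 384 mL.
[Ni²⁺] = (8.3×10⁻⁵)(114)/384 = 2.5×10⁻⁵ M
[OH⁻] = (2.3×10⁻⁵)(270)/384 = 1.6×10⁻⁵ M
Q = [Ni²⁺][OH⁻]^2 = 6.4×10⁻¹⁵
Since Q (6.4×10⁻¹⁵) exceeds Ksp (2.4×10⁻¹⁶), Ni(OH)₂ will precipitate.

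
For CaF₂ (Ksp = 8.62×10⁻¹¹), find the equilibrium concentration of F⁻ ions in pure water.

CaF₂(s) ⇌ Ca²⁺(aq) + 2 F⁻(aq)
Call the molar solubility s, so that [Ca²⁺] = s and [F⁻] = 2s.
Ksp = [Ca²⁺][F⁻]^2 = s · (2s)^2 = 4s^3 = 8.62×10⁻¹¹
s = 2.78×10⁻⁴ M
[F⁻] = 2s = 5.57×10⁻⁴ M

5.57×10⁻⁴ M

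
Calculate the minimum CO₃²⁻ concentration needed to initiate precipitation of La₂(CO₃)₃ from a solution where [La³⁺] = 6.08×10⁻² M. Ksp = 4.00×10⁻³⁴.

The threshold for precipitation is Q = Ksp.
La₂(CO₃)₃(s) ⇌ 2 La³⁺(aq) + 3 CO₃²⁻(aq)
Ksp = [La³⁺]^2[CO₃²⁻]^3 = [CO₃²⁻]^3(6.08×10⁻²)^2
[CO₃²⁻]^3 = 4.00×10⁻³⁴ / (6.08×10⁻²)^2 = 1.08×10⁻³¹
[CO₃²⁻] = 4.77×10⁻¹¹ M

4.77×10⁻¹¹ M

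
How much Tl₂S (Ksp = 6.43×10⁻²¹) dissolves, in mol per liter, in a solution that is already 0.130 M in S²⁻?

1.11×10⁻¹⁰ M

Tl₂S(s) ⇌ 2 Tl⁺(aq) + S²⁻(aq)
With S²⁻ already at 0.130 M and s small, take [S²⁻] ≈ 0.130 M and [Tl⁺] = 2s.
Ksp = [Tl⁺]^2[S²⁻] = (2s)^2(0.130)
(2s)^2 = 6.43×10⁻²¹ / (0.130) = 4.95×10⁻²⁰
s = 1.11×10⁻¹⁰ M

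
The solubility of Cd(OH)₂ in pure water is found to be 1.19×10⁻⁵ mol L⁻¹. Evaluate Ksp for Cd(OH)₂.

Ksp = 6.74×10⁻¹⁵

Cd(OH)₂(s) ⇌ Cd²⁺(aq) + 2 OH⁻(aq)
If s mol/L of Cd(OH)₂ dissolves, [Cd²⁺] = s and [OH⁻] = 2s.
Ksp = [Cd²⁺][OH⁻]^2 = s · (2s)^2 = 4s^3
Ksp = 4 × (1.19×10⁻⁵)^3 = 6.74×10⁻¹⁵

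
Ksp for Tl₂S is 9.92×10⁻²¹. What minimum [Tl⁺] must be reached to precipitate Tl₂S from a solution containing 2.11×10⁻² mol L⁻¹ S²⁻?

6.86×10⁻¹⁰ M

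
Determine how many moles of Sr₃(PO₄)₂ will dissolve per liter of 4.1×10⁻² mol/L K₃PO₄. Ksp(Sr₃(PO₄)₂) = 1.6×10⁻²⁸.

Sr₃(PO₄)₂(s) ⇌ 3 Sr²⁺(aq) + 2 PO₄³⁻(aq)
Let s be the solubility of Sr₃(PO₄)₂ here. The common ion gives [PO₄³⁻] ≈ 4.1×10⁻² mol/L, and [Sr²⁺] = 3s.
Ksp = [Sr²⁺]^3[PO₄³⁻]^2 = (3s)^3(4.1×10⁻²)^2
(3s)^3 = 1.6×10⁻²⁸ / (4.1×10⁻²)^2 = 9.5×10⁻²⁶
s = 1.5×10⁻⁹ mol/L

1.5×10⁻⁹ M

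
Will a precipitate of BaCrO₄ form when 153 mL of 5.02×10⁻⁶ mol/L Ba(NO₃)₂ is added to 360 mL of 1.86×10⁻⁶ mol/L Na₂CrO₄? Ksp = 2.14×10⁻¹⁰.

The combined volume is 513 mL.
[Ba²⁺] = (5.02×10⁻⁶)(153)/513 = 1.50×10⁻⁶ mol/L
[CrO₄²⁻] = (1.86×10⁻⁶)(360)/513 = 1.31×10⁻⁶ mol/L
Q = [Ba²⁺][CrO₄²⁻] = 1.95×10⁻¹²
Since Q (1.95×10⁻¹²) is less than Ksp (2.14×10⁻¹⁰), no BaCrO₄ precipitates.

No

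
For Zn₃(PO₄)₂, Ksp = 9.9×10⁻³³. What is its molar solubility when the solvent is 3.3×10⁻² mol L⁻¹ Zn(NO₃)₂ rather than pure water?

Zn₃(PO₄)₂(s) ⇌ 3 Zn²⁺(aq) + 2 PO₄³⁻(aq)
Let s be the solubility of Zn₃(PO₄)₂ here. The common ion gives [Zn²⁺] ≈ 3.3×10⁻² mol L⁻¹, and [PO₄³⁻] = 2s.
Ksp = [Zn²⁺]^3[PO₄³⁻]^2 = (3.3×10⁻²)^3(2s)^2
(2s)^2 = 9.9×10⁻³³ / (3.3×10⁻²)^3 = 2.8×10⁻²⁸
s = 8.3×10⁻¹⁵ mol L⁻¹

8.3×10⁻¹⁵ M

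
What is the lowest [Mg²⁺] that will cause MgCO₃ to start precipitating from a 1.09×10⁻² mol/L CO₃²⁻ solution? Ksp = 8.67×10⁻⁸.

7.95×10⁻⁶ M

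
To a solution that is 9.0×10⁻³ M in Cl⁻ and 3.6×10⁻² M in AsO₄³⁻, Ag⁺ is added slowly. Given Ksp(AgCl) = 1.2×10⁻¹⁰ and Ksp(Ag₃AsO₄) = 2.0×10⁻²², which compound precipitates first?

A salt starts to precipitate once the ion product Q reaches its Ksp.
For AgCl: [Ag⁺] = (Ksp/[Cl⁻]) = 1.3×10⁻⁸ M
For Ag₃AsO₄: [Ag⁺] = (Ksp/[AsO₄³⁻])^(1/3) = 1.8×10⁻⁷ M
The smaller threshold [Ag⁺] is reached first, so AgCl precipitates first.

AgCl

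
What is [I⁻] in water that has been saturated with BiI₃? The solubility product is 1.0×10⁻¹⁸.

4.2×10⁻⁵ M

BiI₃(s) ⇌ Bi³⁺(aq) + 3 I⁻(aq)
Call the molar solubility s, so that [Bi³⁺] = s and [I⁻] = 3s.
Ksp = [Bi³⁺][I⁻]^3 = s · (3s)^3 = 27s^4 = 1.0×10⁻¹⁸
s = 1.4×10⁻⁵ mol/L
[I⁻] = 3s = 4.2×10⁻⁵ mol/L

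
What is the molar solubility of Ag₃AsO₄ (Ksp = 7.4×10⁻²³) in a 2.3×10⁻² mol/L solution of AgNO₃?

Ag₃AsO₄(s) ⇌ 3 Ag⁺(aq) + AsO₄³⁻(aq)
Let s be the solubility of Ag₃AsO₄ here. The common ion gives [Ag⁺] ≈ 2.3×10⁻² mol/L, and [AsO₄³⁻] = s.
Ksp = [Ag⁺]^3[AsO₄³⁻] = (2.3×10⁻²)^3s
s = 7.4×10⁻²³ / (2.3×10⁻²)^3 = 6.1×10⁻¹⁸
s = 6.1×10⁻¹⁸ mol/L

6.1×10⁻¹⁸ M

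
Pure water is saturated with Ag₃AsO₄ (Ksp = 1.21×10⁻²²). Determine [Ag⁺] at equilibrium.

4.36×10⁻⁶ M

Ag₃AsO₄(s) ⇌ 3 Ag⁺(aq) + AsO₄³⁻(aq)
If s mol/L of Ag₃AsO₄ dissolves, [Ag⁺] = 3s and [AsO₄³⁻] = s.
Ksp = [Ag⁺]^3[AsO₄³⁻] = (3s)^3 · s = 27s^4 = 1.21×10⁻²²
s = 1.45×10⁻⁶ M
[Ag⁺] = 3s = 4.36×10⁻⁶ M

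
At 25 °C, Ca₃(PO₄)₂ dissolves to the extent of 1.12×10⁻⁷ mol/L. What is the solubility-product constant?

Ksp = 1.90×10⁻³³

Ca₃(PO₄)₂(s) ⇌ 3 Ca²⁺(aq) + 2 PO₄³⁻(aq)
For each mole of Ca₃(PO₄)₂ that dissolves per liter, [Ca²⁺] = 3s and [PO₄³⁻] = 2s; let s denote this solubility.
Ksp = [Ca²⁺]^3[PO₄³⁻]^2 = (3s)^3 · (2s)^2 = 108s^5
Ksp = 108 × (1.12×10⁻⁷)^5 = 1.90×10⁻³³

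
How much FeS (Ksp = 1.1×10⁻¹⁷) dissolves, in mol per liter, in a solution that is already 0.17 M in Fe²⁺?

FeS(s) ⇌ Fe²⁺(aq) + S²⁻(aq)
Let s be the solubility of FeS here. The common ion gives [Fe²⁺] ≈ 0.17 M, and [S²⁻] = s.
Ksp = [Fe²⁺][S²⁻] = (0.17)s
s = 1.1×10⁻¹⁷ / (0.17) = 6.5×10⁻¹⁷
s = 6.5×10⁻¹⁷ M

6.5×10⁻¹⁷ M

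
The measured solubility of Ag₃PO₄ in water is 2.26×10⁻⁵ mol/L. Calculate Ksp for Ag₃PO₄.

Ksp = 7.04×10⁻¹⁸

Ag₃PO₄(s) ⇌ 3 Ag⁺(aq) + PO₄³⁻(aq)
For each mole of Ag₃PO₄ that dissolves per liter, [Ag⁺] = 3s and [PO₄³⁻] = s; let s denote this solubility.
Ksp = [Ag⁺]^3[PO₄³⁻] = (3s)^3 · s = 27s^4
Ksp = 27 × (2.26×10⁻⁵)^4 = 7.04×10⁻¹⁸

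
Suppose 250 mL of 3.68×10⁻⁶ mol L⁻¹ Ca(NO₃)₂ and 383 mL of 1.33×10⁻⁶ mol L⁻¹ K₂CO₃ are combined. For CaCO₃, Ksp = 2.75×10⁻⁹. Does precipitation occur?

No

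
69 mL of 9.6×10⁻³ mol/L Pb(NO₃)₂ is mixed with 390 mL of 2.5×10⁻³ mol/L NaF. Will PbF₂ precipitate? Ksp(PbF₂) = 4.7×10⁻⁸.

The combined volume is 459 mL.
[Pb²⁺] = (9.6×10⁻³)(69)/459 = 1.4×10⁻³ mol/L
[F⁻] = (2.5×10⁻³)(390)/459 = 2.1×10⁻³ mol/L
Q = [Pb²⁺][F⁻]^2 = 6.5×10⁻⁹
Q = 6.5×10⁻⁹ < Ksp = 4.7×10⁻⁸, so the solution is unsaturated and no precipitate forms.

No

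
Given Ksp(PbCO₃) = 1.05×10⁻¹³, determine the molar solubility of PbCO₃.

3.24×10⁻⁷ M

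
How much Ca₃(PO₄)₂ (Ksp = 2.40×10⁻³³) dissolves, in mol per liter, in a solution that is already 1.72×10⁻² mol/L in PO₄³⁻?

Ca₃(PO₄)₂(s) ⇌ 3 Ca²⁺(aq) + 2 PO₄³⁻(aq)
With PO₄³⁻ already at 1.72×10⁻² mol/L and s small, take [PO₄³⁻] ≈ 1.72×10⁻² mol/L and [Ca²⁺] = 3s.
Ksp = [Ca²⁺]^3[PO₄³⁻]^2 = (3s)^3(1.72×10⁻²)^2
(3s)^3 = 2.40×10⁻³³ / (1.72×10⁻²)^2 = 8.11×10⁻³⁰
s = 6.70×10⁻¹¹ mol/L

6.70×10⁻¹¹ M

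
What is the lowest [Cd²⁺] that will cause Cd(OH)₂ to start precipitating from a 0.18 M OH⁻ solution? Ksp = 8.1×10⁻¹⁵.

Precipitation begins when Q = Ksp.
Cd(OH)₂(s) ⇌ Cd²⁺(aq) + 2 OH⁻(aq)
Ksp = [Cd²⁺][OH⁻]^2 = [Cd²⁺](0.18)^2
[Cd²⁺] = 8.1×10⁻¹⁵ / (0.18)^2 = 2.5×10⁻¹³
[Cd²⁺] = 2.5×10⁻¹³ M

2.5×10⁻¹³ M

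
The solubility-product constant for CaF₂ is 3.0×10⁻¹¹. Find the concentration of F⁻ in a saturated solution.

CaF₂(s) ⇌ Ca²⁺(aq) + 2 F⁻(aq)
Let s be the molar solubility. Then [Ca²⁺] = s and [F⁻] = 2s.
Ksp = [Ca²⁺][F⁻]^2 = s · (2s)^2 = 4s^3 = 3.0×10⁻¹¹
s = 2.0×10⁻⁴ mol L⁻¹
[F⁻] = 2s = 3.9×10⁻⁴ mol L⁻¹

3.9×10⁻⁴ M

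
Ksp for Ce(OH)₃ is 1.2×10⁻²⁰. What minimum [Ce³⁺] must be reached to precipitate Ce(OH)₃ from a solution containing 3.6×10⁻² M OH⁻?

2.6×10⁻¹⁶ M

Each salt precipitates once Q = Ksp for that salt.
Ce(OH)₃(s) ⇌ Ce³⁺(aq) + 3 OH⁻(aq)
Ksp = [Ce³⁺][OH⁻]^3 = [Ce³⁺](3.6×10⁻²)^3
[Ce³⁺] = 1.2×10⁻²⁰ / (3.6×10⁻²)^3 = 2.6×10⁻¹⁶
[Ce³⁺] = 2.6×10⁻¹⁶ M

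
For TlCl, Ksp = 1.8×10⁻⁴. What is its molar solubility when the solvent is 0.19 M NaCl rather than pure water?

9.5×10⁻⁴ M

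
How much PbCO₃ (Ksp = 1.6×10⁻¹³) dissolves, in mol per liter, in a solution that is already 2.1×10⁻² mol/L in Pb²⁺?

PbCO₃(s) ⇌ Pb²⁺(aq) + CO₃²⁻(aq)
The solution already contains Pb²⁺ at 2.1×10⁻² mol/L. Let s be the molar solubility of PbCO₃.
[Pb²⁺] ≈ 2.1×10⁻² mol/L (common ion dominates); [CO₃²⁻] = s.
Ksp = [Pb²⁺][CO₃²⁻] = (2.1×10⁻²)s
s = 1.6×10⁻¹³ / (2.1×10⁻²) = 7.6×10⁻¹²
s = 7.6×10⁻¹² mol/L

7.6×10⁻¹² M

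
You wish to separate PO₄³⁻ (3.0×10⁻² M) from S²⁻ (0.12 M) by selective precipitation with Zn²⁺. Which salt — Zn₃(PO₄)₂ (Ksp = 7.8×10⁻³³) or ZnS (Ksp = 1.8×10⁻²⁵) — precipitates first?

ZnS

Precipitation of each salt begins when its ion product equals Ksp.
For Zn₃(PO₄)₂: [Zn²⁺] = (Ksp/[PO₄³⁻]^2)^(1/3) = 2.1×10⁻¹⁰ M
For ZnS: [Zn²⁺] = (Ksp/[S²⁻]) = 1.5×10⁻²⁴ M
Since ZnS needs less Zn²⁺ to reach saturation, it precipitates first.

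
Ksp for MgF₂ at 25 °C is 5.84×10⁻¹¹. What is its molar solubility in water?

2.44×10⁻⁴ M

MgF₂(s) ⇌ Mg²⁺(aq) + 2 F⁻(aq)
Let s be the molar solubility. Then [Mg²⁺] = s and [F⁻] = 2s.
Ksp = [Mg²⁺][F⁻]^2 = s · (2s)^2 = 4s^3
4s^3 = 5.84×10⁻¹¹  ⇒  s^3 = 1.46×10⁻¹¹
s = (1.46×10⁻¹¹)^(1/3) = 2.44×10⁻⁴ mol L⁻¹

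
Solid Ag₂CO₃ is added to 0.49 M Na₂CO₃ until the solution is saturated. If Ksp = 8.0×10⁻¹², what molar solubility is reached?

2.0×10⁻⁶ M

Ag₂CO₃(s) ⇌ 2 Ag⁺(aq) + CO₃²⁻(aq)
CO₃²⁻ is already present at 0.49 M. If s mol/L of Ag₂CO₃ dissolves, [Ag⁺] = 2s while [CO₃²⁻] ≈ 0.49 M.
Ksp = [Ag⁺]^2[CO₃²⁻] = (2s)^2(0.49)
(2s)^2 = 8.0×10⁻¹² / (0.49) = 1.6×10⁻¹¹
s = 2.0×10⁻⁶ M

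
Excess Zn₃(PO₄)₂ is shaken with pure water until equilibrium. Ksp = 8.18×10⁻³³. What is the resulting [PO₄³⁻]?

Zn₃(PO₄)₂(s) ⇌ 3 Zn²⁺(aq) + 2 PO₄³⁻(aq)
With molar solubility s: [Zn²⁺] = 3s, [PO₄³⁻] = 2s.
Ksp = [Zn²⁺]^3[PO₄³⁻]^2 = (3s)^3 · (2s)^2 = 108s^5 = 8.18×10⁻³³
s = 1.50×10⁻⁷ M
[PO₄³⁻] = 2s = 3.00×10⁻⁷ M

3.00×10⁻⁷ M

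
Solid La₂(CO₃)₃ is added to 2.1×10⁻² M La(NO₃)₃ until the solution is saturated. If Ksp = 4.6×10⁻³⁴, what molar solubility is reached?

La₂(CO₃)₃(s) ⇌ 2 La³⁺(aq) + 3 CO₃²⁻(aq)
The solution already contains La³⁺ at 2.1×10⁻² M. Let s be the molar solubility of La₂(CO₃)₃.
[La³⁺] ≈ 2.1×10⁻² M (common ion dominates); [CO₃²⁻] = 3s.
Ksp = [La³⁺]^2[CO₃²⁻]^3 = (2.1×10⁻²)^2(3s)^3
(3s)^3 = 4.6×10⁻³⁴ / (2.1×10⁻²)^2 = 1.0×10⁻³⁰
s = 3.4×10⁻¹¹ M

3.4×10⁻¹¹ M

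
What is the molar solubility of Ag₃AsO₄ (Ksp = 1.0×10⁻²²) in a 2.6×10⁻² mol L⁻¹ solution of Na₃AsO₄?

5.2×10⁻⁸ M

Ag₃AsO₄(s) ⇌ 3 Ag⁺(aq) + AsO₄³⁻(aq)
The solution already contains AsO₄³⁻ at 2.6×10⁻² mol L⁻¹. Let s be the molar solubility of Ag₃AsO₄.
[AsO₄³⁻] ≈ 2.6×10⁻² mol L⁻¹ (common ion dominates); [Ag⁺] = 3s.
Ksp = [Ag⁺]^3[AsO₄³⁻] = (3s)^3(2.6×10⁻²)
(3s)^3 = 1.0×10⁻²² / (2.6×10⁻²) = 3.8×10⁻²¹
s = 5.2×10⁻⁸ mol L⁻¹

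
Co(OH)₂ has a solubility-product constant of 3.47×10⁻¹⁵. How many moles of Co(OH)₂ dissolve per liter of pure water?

Co(OH)₂(s) ⇌ Co²⁺(aq) + 2 OH⁻(aq)
If s mol/L of Co(OH)₂ dissolves, [Co²⁺] = s and [OH⁻] = 2s.
Ksp = [Co²⁺][OH⁻]^2 = s · (2s)^2 = 4s^3
4s^3 = 3.47×10⁻¹⁵  ⇒  s^3 = 8.68×10⁻¹⁶
Taking the 3rd root, s = 9.54×10⁻⁶ mol/L.

9.54×10⁻⁶ M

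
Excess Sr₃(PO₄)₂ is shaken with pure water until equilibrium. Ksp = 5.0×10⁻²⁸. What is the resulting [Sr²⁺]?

4.1×10⁻⁶ M

Sr₃(PO₄)₂(s) ⇌ 3 Sr²⁺(aq) + 2 PO₄³⁻(aq)
For each mole of Sr₃(PO₄)₂ that dissolves per liter, [Sr²⁺] = 3s and [PO₄³⁻] = 2s; let s denote this solubility.
Ksp = [Sr²⁺]^3[PO₄³⁻]^2 = (3s)^3 · (2s)^2 = 108s^5 = 5.0×10⁻²⁸
s = 1.4×10⁻⁶ mol/L
[Sr²⁺] = 3s = 4.1×10⁻⁶ mol/L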